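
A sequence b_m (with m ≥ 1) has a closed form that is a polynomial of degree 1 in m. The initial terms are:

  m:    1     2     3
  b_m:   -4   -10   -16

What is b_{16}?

1st diffs: -6, -6 (constant).
So b_m = -6m + 2.
Evaluating at m = 16 gives b_{16} = -94.

-94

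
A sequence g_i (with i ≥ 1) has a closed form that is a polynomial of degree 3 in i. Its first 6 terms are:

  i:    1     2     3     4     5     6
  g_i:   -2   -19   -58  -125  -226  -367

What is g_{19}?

1st diffs: -17, -39, -67, -101, -141.
2nd diffs: -22, -28, -34, -40.
3rd diffs: -6, -6, -6 (constant).
So g_i = -i^3 - 5i^2 + 5i - 1.
Evaluating at i = 19 gives g_{19} = -8570.

-8570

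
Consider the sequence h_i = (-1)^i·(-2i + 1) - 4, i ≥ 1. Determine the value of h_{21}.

(-1)^21 = -1; -2i + 1 at i=21 is -41; so h_{21} = 37.

37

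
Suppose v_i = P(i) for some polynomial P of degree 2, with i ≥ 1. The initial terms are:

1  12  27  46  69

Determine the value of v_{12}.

1st diffs: 11, 15, 19, 23.
2nd diffs: 4, 4, 4 (constant).
Newton forward-difference form: v_i = 1 + 11·C(i-1,1) + 4·C(i-1,2).
At i = 12: i-1 = 11, so v_{12} = 1 + 121 + 220 = 342.

342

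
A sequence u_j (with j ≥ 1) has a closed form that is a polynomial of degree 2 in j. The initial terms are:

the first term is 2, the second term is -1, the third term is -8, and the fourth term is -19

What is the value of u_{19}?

1st diffs: -3, -7, -11.
2nd diffs: -4, -4 (constant).
Newton forward-difference form: u_j = 2 + (-3)·C(j-1,1) + (-4)·C(j-1,2).
At j = 19: j-1 = 18, so u_{19} = 2 - 54 - 612 = -664.

-664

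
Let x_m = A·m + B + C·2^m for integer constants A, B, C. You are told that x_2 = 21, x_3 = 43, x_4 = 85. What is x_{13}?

40983

At m = 2, 3, 4: 2A + B + 4C = 21; 3A + B + 8C = 43; 4A + B + 16C = 85.
Subtracting the first from the second: A + 4C = 22.
Subtracting the second from the third: A + 8C = 42.
Solving: C = 5, A = 2, then B = -3.
Therefore x_{13} = 26 + (-3) + 5·8192 = 40983.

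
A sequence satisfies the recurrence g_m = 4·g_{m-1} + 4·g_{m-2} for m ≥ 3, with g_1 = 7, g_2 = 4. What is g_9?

Applying the relation repeatedly:
g_3 = 44; g_4 = 192; g_5 = 944; g_6 = 4544; g_7 = 21952; g_8 = 105984; g_9 = 511744.

511744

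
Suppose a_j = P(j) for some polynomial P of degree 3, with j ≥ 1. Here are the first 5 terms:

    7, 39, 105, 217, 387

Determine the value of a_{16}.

9517

1st diffs: 32, 66, 112, 170.
2nd diffs: 34, 46, 58.
3rd diffs: 12, 12 (constant).
Newton forward-difference form: a_j = 7 + 32·C(j-1,1) + 34·C(j-1,2) + 12·C(j-1,3).
At j = 16: j-1 = 15, so a_{16} = 7 + 480 + 3570 + 5460 = 9517.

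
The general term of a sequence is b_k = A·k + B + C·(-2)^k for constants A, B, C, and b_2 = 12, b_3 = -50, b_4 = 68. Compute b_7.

-658

Write the equations: 2A + B + 4C = 12; 3A + B - 8C = -50; 4A + B + 16C = 68.
Subtracting the first from the second: A - 12C = -62.
Subtracting the second from the third: A + 24C = 118.
Solving: C = 5, A = -2, then B = -4.
Therefore b_7 = -14 + (-4) + 5·(-128) = -658.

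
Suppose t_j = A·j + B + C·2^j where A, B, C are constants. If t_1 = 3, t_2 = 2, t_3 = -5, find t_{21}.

-6291347

The three given values yield: A + B + 2C = 3; 2A + B + 4C = 2; 3A + B + 8C = -5.
Subtracting the first from the second: A + 2C = -1.
Subtracting the second from the third: A + 4C = -7.
Solving: C = -3, A = 5, then B = 4.
Hence t_{21} = 5·21 + 4 + (-3)·2097152 = -6291347.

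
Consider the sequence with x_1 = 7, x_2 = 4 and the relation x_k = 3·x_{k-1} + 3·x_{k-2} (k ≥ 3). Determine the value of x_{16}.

1000449711

Iterate the recurrence:
x_3 = 33  x_4 = 111  x_5 = 432  …  x_{13} = 18358407  x_{14} = 69602004  x_{15} = 263881233  x_{16} = 1000449711.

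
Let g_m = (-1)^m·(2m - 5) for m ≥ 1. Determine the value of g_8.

(-1)^8 = 1; 2m - 5 at m=8 is 11; so g_8 = 11.

11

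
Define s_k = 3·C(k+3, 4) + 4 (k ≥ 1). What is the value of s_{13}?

5464

C(16, 4) = 1820, so s_{13} = 5464.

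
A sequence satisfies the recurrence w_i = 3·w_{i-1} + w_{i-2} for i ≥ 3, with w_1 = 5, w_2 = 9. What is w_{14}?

Step forward from the initial values:
w_3 = 32  w_4 = 105  w_5 = 347  …  w_{11} = 450383  w_{12} = 1487514  w_{13} = 4912925  w_{14} = 16226289.

16226289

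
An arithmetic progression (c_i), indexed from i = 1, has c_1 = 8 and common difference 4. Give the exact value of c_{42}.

172

c_i = 8 + (i - 1)·4.
c_{42} = 8 + 41·4 = 172.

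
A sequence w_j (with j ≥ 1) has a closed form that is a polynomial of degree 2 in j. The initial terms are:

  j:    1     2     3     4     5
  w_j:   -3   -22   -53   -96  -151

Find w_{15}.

-1361

1st diffs: -19, -31, -43, -55.
2nd diffs: -12, -12, -12 (constant).
So w_j = -6j^2 - j + 4.
Evaluating at j = 15 gives w_{15} = -1361.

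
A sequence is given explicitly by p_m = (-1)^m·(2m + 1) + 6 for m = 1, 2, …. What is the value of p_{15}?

-25

(-1)^15 = -1; 2m + 1 at m=15 is 31; so p_{15} = -25.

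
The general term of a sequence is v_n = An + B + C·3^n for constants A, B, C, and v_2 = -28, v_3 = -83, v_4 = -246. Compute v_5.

-733

Plug in n = 2, 3, 4: 2A + B + 9C = -28; 3A + B + 27C = -83; 4A + B + 81C = -246.
Subtracting the first from the second: A + 18C = -55.
Subtracting the second from the third: A + 54C = -163.
Solving: C = -3, A = -1, then B = 1.
Hence v_5 = -1·5 + 1 + (-3)·243 = -733.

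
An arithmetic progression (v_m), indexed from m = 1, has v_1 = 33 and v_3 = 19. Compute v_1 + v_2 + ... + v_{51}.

-7242

Common difference d = (19 - 33) / (3 - 1) = -7.
v_m = 33 + (m - 1)·(-7).
v_{51} = -317; S = 51·(33 + (-317))/2 = -7242.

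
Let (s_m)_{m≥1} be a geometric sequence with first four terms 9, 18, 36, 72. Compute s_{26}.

301989888

Common ratio r = 2.
s_m = 9·2^(m-1).
s_{26} = 9·2^25 = 301989888.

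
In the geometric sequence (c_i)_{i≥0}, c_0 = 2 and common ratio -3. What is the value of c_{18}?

c_i = 2·(-3)^(i-0).
c_{18} = 2·(-3)^18 = 774840978.

774840978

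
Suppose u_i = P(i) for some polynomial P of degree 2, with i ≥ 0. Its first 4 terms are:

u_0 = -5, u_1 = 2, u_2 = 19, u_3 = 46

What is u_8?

331

1st diffs: 7, 17, 27.
2nd diffs: 10, 10 (constant).
Newton forward-difference form: u_i = -5 + 7·C(i,1) + 10·C(i,2).
At i = 8: i = 8, so u_8 = -5 + 56 + 280 = 331.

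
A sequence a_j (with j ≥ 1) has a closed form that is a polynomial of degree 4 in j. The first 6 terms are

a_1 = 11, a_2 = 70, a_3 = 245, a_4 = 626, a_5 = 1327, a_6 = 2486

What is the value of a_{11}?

1st diffs: 59, 175, 381, 701, 1159.
2nd diffs: 116, 206, 320, 458.
3rd diffs: 90, 114, 138.
4th diffs: 24, 24 (constant).
Newton forward-difference form: a_j = 11 + 59·C(j-1,1) + 116·C(j-1,2) + 90·C(j-1,3) + 24·C(j-1,4).
At j = 11: j-1 = 10, so a_{11} = 11 + 590 + 5220 + 10800 + 5040 = 21661.

21661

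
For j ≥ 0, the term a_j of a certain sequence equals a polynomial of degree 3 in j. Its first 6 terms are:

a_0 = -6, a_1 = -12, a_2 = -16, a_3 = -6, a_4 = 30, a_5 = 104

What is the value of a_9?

1020

1st diffs: -6, -4, 10, 36, 74.
2nd diffs: 2, 14, 26, 38.
3rd diffs: 12, 12, 12 (constant).
So a_j = 2j^3 - 5j^2 - 3j - 6.
Evaluating at j = 9 gives a_9 = 1020.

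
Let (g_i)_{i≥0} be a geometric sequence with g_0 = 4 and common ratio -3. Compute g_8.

26244

g_i = 4·(-3)^(i-0).
g_8 = 4·(-3)^8 = 26244.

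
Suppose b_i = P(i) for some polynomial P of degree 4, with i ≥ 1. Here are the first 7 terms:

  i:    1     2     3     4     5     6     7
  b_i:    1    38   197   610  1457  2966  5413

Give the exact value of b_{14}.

1st diffs: 37, 159, 413, 847, 1509, 2447.
2nd diffs: 122, 254, 434, 662, 938.
3rd diffs: 132, 180, 228, 276.
4th diffs: 48, 48, 48 (constant).
So b_i = 2i^4 + 2i^3 - i^2 - 4i + 2.
Evaluating at i = 14 gives b_{14} = 82070.

82070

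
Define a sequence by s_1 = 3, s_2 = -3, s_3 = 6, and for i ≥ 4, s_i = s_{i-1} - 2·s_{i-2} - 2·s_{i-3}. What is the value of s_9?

s_4 = 6;  s_5 = 0;  s_6 = -24;  s_7 = -36;  s_8 = 12;  s_9 = 132.

132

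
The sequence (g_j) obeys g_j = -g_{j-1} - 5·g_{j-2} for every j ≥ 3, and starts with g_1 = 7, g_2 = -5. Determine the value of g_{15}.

545970

g_3 = -30, g_4 = 55, g_5 = 95, …, g_{12} = 26230, g_{13} = -103705, g_{14} = -27445, g_{15} = 545970.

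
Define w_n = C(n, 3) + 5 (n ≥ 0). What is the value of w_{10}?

125

C(10, 3) = 120, so w_{10} = 125.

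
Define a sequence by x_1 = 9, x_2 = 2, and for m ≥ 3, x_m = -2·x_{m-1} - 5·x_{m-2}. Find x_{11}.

19271

Step forward from the initial values:
x_3 = -49;  x_4 = 88;  x_5 = 69;  x_6 = -578;  x_7 = 811;  x_8 = 1268;  x_9 = -6591;  x_{10} = 6842;  x_{11} = 19271.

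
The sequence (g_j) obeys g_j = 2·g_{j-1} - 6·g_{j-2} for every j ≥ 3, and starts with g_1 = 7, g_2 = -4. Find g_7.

Iterate the recurrence:
g_3 = -50  g_4 = -76  g_5 = 148  g_6 = 752  g_7 = 616.

616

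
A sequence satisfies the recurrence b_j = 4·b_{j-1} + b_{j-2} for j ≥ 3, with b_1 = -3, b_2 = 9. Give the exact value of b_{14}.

Step forward from the initial values:
b_3 = 33; b_4 = 141; b_5 = 597; …; b_{11} = 3449553; b_{12} = 14612541; b_{13} = 61899717; b_{14} = 262211409.

262211409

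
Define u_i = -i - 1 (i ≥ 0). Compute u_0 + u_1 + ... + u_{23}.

Over i = 0..23: Σi = 276.
Total = (-1)·276 + (-1)·24 = -300.

-300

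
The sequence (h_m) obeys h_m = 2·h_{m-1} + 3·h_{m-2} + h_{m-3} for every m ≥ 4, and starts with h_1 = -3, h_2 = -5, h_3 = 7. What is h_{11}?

h_4 = -4;  h_5 = 8;  h_6 = 11;  h_7 = 42;  h_8 = 125;  h_9 = 387;  h_{10} = 1191;  h_{11} = 3668.

3668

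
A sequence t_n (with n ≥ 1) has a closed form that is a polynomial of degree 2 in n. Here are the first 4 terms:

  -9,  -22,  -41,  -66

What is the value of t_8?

1st diffs: -13, -19, -25.
2nd diffs: -6, -6 (constant).
Newton forward-difference form: t_n = -9 + (-13)·C(n-1,1) + (-6)·C(n-1,2).
At n = 8: n-1 = 7, so t_8 = -9 - 91 - 126 = -226.

-226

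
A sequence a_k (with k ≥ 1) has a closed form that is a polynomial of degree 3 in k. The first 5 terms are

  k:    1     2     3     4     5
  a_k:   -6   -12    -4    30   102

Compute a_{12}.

2678

1st diffs: -6, 8, 34, 72.
2nd diffs: 14, 26, 38.
3rd diffs: 12, 12 (constant).
Newton forward-difference form: a_k = -6 + (-6)·C(k-1,1) + 14·C(k-1,2) + 12·C(k-1,3).
At k = 12: k-1 = 11, so a_{12} = -6 - 66 + 770 + 1980 = 2678.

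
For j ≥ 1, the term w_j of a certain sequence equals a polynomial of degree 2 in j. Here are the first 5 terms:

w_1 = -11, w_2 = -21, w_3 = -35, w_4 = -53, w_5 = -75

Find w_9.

1st diffs: -10, -14, -18, -22.
2nd diffs: -4, -4, -4 (constant).
Newton forward-difference form: w_j = -11 + (-10)·C(j-1,1) + (-4)·C(j-1,2).
At j = 9: j-1 = 8, so w_9 = -11 - 80 - 112 = -203.

-203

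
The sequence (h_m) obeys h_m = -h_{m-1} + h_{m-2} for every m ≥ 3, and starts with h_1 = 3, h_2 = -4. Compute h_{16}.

Iterate the recurrence:
h_3 = 7, h_4 = -11, h_5 = 18, …, h_{13} = 843, h_{14} = -1364, h_{15} = 2207, h_{16} = -3571.

-3571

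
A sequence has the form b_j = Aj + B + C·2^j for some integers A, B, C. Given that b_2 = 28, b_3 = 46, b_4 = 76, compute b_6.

At j = 2, 3, 4: 2A + B + 4C = 28; 3A + B + 8C = 46; 4A + B + 16C = 76.
Subtracting the first from the second: A + 4C = 18.
Subtracting the second from the third: A + 8C = 30.
Solving: C = 3, A = 6, then B = 4.
Hence b_6 = 6·6 + 4 + 3·64 = 232.

232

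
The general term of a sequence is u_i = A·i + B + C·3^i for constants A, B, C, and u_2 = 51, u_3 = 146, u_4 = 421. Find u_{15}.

71744606

At i = 2, 3, 4: 2A + B + 9C = 51; 3A + B + 27C = 146; 4A + B + 81C = 421.
Subtracting the first from the second: A + 18C = 95.
Subtracting the second from the third: A + 54C = 275.
Solving: C = 5, A = 5, then B = -4.
Therefore u_{15} = 75 + (-4) + 5·14348907 = 71744606.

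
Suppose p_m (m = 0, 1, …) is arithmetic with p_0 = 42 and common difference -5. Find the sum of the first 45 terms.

p_m = 42 + (m - 0)·(-5).
p_{44} = -178; S = 45·(42 + (-178))/2 = -3060.

-3060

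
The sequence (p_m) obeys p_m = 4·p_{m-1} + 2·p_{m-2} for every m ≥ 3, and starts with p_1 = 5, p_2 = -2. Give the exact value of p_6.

Applying the relation repeatedly:
p_3 = 2  p_4 = 4  p_5 = 20  p_6 = 88.

88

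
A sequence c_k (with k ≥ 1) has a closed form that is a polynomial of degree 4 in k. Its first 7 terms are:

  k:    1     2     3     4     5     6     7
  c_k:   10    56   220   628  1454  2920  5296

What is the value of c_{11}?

1st diffs: 46, 164, 408, 826, 1466, 2376.
2nd diffs: 118, 244, 418, 640, 910.
3rd diffs: 126, 174, 222, 270.
4th diffs: 48, 48, 48 (constant).
Newton forward-difference form: c_k = 10 + 46·C(k-1,1) + 118·C(k-1,2) + 126·C(k-1,3) + 48·C(k-1,4).
At k = 11: k-1 = 10, so c_{11} = 10 + 460 + 5310 + 15120 + 10080 = 30980.

30980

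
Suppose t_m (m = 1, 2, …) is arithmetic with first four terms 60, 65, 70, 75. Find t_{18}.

145

Common difference d = 5.
t_m = 60 + (m - 1)·5.
t_{18} = 60 + 17·5 = 145.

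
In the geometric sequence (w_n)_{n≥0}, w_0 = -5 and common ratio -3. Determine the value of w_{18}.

w_n = (-5)·(-3)^(n-0).
w_{18} = (-5)·(-3)^18 = -1937102445.

-1937102445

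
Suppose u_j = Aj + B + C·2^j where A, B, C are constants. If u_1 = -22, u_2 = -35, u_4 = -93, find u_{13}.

-32842

The three given values yield: A + B + 2C = -22; 2A + B + 4C = -35; 4A + B + 16C = -93.
Subtracting the first from the second: A + 2C = -13.
Subtracting the second from the third: 2A + 12C = -58.
Solving: C = -4, A = -5, then B = -9.
Hence u_{13} = -5·13 + (-9) + (-4)·8192 = -32842.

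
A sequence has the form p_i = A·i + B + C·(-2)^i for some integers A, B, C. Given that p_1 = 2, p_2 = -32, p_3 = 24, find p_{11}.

At i = 1, 2, 3: A + B - 2C = 2; 2A + B + 4C = -32; 3A + B - 8C = 24.
Subtracting the first from the second: A + 6C = -34.
Subtracting the second from the third: A - 12C = 56.
Solving: C = -5, A = -4, then B = -4.
So p_i = -4·i + (-4) + (-5)·(-2)^i; at i=11 this is 10192.

10192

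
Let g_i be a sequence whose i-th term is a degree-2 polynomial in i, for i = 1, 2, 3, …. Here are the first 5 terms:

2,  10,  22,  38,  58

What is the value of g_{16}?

542

1st diffs: 8, 12, 16, 20.
2nd diffs: 4, 4, 4 (constant).
Newton forward-difference form: g_i = 2 + 8·C(i-1,1) + 4·C(i-1,2).
At i = 16: i-1 = 15, so g_{16} = 2 + 120 + 420 = 542.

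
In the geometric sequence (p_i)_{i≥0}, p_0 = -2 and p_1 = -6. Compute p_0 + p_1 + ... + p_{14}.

Common ratio r = 3.
p_i = (-2)·3^(i-0).
S = (-2)·(3^15 - 1)/(3 - 1) = (-2)·(14348907 - 1)/(2) = -14348906.

-14348906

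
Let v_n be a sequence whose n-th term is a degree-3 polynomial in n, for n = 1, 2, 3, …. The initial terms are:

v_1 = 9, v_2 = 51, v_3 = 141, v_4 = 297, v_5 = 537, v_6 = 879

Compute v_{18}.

19491

1st diffs: 42, 90, 156, 240, 342.
2nd diffs: 48, 66, 84, 102.
3rd diffs: 18, 18, 18 (constant).
Newton forward-difference form: v_n = 9 + 42·C(n-1,1) + 48·C(n-1,2) + 18·C(n-1,3).
At n = 18: n-1 = 17, so v_{18} = 9 + 714 + 6528 + 12240 = 19491.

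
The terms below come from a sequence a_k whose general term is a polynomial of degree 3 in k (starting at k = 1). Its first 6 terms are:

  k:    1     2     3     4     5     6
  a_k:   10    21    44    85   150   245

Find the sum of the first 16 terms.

19120

1st diffs: 11, 23, 41, 65, 95.
2nd diffs: 12, 18, 24, 30.
3rd diffs: 6, 6, 6 (constant).
Newton forward-difference form: a_k = 10 + 11·C(k-1,1) + 12·C(k-1,2) + 6·C(k-1,3).
Continuing: …, 376, 549, 770, 1045, …, a_{16} = 4165.
Summing k = 1..16 (16 terms) gives 19120.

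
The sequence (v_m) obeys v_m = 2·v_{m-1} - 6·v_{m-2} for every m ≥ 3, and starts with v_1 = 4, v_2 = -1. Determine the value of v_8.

Applying the relation repeatedly:
v_3 = -26  v_4 = -46  v_5 = 64  v_6 = 404  v_7 = 424  v_8 = -1576.

-1576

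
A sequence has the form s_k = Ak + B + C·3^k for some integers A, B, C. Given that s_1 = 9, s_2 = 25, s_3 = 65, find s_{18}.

Write the equations: A + B + 3C = 9; 2A + B + 9C = 25; 3A + B + 27C = 65.
Subtracting the first from the second: A + 6C = 16.
Subtracting the second from the third: A + 18C = 40.
Solving: C = 2, A = 4, then B = -1.
Therefore s_{18} = 72 + (-1) + 2·387420489 = 774841049.

774841049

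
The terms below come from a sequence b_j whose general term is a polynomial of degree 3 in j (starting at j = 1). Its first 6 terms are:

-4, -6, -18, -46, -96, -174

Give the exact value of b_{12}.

-1566

1st diffs: -2, -12, -28, -50, -78.
2nd diffs: -10, -16, -22, -28.
3rd diffs: -6, -6, -6 (constant).
So b_j = -j^3 + j^2 + 2j - 6.
Evaluating at j = 12 gives b_{12} = -1566.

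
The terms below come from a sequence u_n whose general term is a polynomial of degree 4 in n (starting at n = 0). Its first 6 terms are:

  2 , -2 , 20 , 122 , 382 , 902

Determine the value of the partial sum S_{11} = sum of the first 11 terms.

1st diffs: -4, 22, 102, 260, 520.
2nd diffs: 26, 80, 158, 260.
3rd diffs: 54, 78, 102.
4th diffs: 24, 24 (constant).
Newton forward-difference form: u_n = 2 + (-4)·C(n,1) + 26·C(n,2) + 54·C(n,3) + 24·C(n,4).
Continuing: …, 1808, 3250, 5402, 8462, …, u_{10} = 12652.
Summing n = 0..10 (11 terms) gives 33000.

33000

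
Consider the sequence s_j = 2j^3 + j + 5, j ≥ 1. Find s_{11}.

s_{11} = 2·11^3 + 1·11 + 5 = 2678.

2678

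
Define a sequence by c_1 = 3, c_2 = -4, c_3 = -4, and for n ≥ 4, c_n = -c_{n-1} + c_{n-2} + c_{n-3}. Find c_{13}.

Compute successive terms:
c_4 = 3, c_5 = -11, c_6 = 10, c_7 = -18, c_8 = 17, c_9 = -25, c_{10} = 24, c_{11} = -32, c_{12} = 31, c_{13} = -39.

-39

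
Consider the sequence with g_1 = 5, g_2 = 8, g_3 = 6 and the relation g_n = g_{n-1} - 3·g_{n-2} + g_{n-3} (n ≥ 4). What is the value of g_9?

Iterate the recurrence:
g_4 = -13, g_5 = -23, g_6 = 22, g_7 = 78, g_8 = -11, g_9 = -223.

-223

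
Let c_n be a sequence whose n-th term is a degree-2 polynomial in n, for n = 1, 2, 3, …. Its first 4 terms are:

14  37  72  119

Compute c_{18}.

2037

1st diffs: 23, 35, 47.
2nd diffs: 12, 12 (constant).
Newton forward-difference form: c_n = 14 + 23·C(n-1,1) + 12·C(n-1,2).
At n = 18: n-1 = 17, so c_{18} = 14 + 391 + 1632 = 2037.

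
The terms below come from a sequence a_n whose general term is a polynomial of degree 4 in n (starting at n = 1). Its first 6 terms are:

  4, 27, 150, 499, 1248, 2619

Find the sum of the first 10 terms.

1st diffs: 23, 123, 349, 749, 1371.
2nd diffs: 100, 226, 400, 622.
3rd diffs: 126, 174, 222.
4th diffs: 48, 48 (constant).
Newton forward-difference form: a_n = 4 + 23·C(n-1,1) + 100·C(n-1,2) + 126·C(n-1,3) + 48·C(n-1,4).
Continuing: 4882, 8355, 13404, 20443.
Summing n = 1..10 (10 terms) gives 51631.

51631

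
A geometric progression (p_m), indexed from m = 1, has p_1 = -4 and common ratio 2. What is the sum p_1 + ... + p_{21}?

p_m = (-4)·2^(m-1).
S = (-4)·(2^21 - 1)/(2 - 1) = (-4)·(2097152 - 1)/(1) = -8388604.

-8388604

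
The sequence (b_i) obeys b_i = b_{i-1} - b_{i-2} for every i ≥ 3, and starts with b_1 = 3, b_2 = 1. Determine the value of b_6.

2

b_3 = -2, b_4 = -3, b_5 = -1, b_6 = 2.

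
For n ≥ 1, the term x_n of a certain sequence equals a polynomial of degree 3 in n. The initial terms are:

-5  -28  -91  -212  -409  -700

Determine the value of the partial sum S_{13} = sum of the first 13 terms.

1st diffs: -23, -63, -121, -197, -291.
2nd diffs: -40, -58, -76, -94.
3rd diffs: -18, -18, -18 (constant).
Newton forward-difference form: x_n = -5 + (-23)·C(n-1,1) + (-40)·C(n-1,2) + (-18)·C(n-1,3).
Continuing: …, -1103, -1636, -2317, -3164, …, x_{13} = -6881.
Summing n = 1..13 (13 terms) gives -26169.

-26169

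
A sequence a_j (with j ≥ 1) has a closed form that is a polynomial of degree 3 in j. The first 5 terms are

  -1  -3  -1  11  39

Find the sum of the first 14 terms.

1st diffs: -2, 2, 12, 28.
2nd diffs: 4, 10, 16.
3rd diffs: 6, 6 (constant).
So a_j = j^3 - 4j^2 + 3j - 1.
Continuing: …, 89, 167, 279, 431, …, a_{14} = 2001.
Summing j = 1..14 (14 terms) gives 7266.

7266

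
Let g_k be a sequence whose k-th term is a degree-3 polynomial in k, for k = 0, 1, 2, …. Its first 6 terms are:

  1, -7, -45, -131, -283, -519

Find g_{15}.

1st diffs: -8, -38, -86, -152, -236.
2nd diffs: -30, -48, -66, -84.
3rd diffs: -18, -18, -18 (constant).
Newton forward-difference form: g_k = 1 + (-8)·C(k,1) + (-30)·C(k,2) + (-18)·C(k,3).
At k = 15: k = 15, so g_{15} = 1 - 120 - 3150 - 8190 = -11459.

-11459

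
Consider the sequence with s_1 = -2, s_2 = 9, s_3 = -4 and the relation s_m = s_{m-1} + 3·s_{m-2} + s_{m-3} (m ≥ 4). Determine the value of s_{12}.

13293

Iterate the recurrence:
s_4 = 21;  s_5 = 18;  s_6 = 77;  s_7 = 152;  s_8 = 401;  s_9 = 934;  s_{10} = 2289;  s_{11} = 5492;  s_{12} = 13293.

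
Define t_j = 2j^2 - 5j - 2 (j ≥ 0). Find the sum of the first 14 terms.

Over j = 0..13: Σj = 91, Σj² = 819.
Total = (2)·819 + (-5)·91 + (-2)·14 = 1155.

1155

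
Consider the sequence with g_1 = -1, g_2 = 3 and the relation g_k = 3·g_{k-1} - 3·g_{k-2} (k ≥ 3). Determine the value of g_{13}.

Applying the relation repeatedly:
g_3 = 12;  g_4 = 27;  g_5 = 45;  …;  g_{10} = -729;  g_{11} = -1215;  g_{12} = -1458;  g_{13} = -729.

-729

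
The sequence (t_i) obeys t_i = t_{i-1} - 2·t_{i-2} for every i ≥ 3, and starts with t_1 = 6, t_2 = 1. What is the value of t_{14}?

Compute successive terms:
t_3 = -11, t_4 = -13, t_5 = 9, …, t_{11} = 193, t_{12} = 155, t_{13} = -231, t_{14} = -541.

-541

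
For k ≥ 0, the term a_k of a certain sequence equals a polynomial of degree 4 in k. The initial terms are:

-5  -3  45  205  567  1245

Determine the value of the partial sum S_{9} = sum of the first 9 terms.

15231

1st diffs: 2, 48, 160, 362, 678.
2nd diffs: 46, 112, 202, 316.
3rd diffs: 66, 90, 114.
4th diffs: 24, 24 (constant).
Newton forward-difference form: a_k = -5 + 2·C(k,1) + 46·C(k,2) + 66·C(k,3) + 24·C(k,4).
Continuing: 2377, 4125, 6675.
Summing k = 0..8 (9 terms) gives 15231.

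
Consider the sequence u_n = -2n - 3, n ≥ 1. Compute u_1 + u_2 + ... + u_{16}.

Over n = 1..16: Σn = 136.
Total = (-2)·136 + (-3)·16 = -320.

-320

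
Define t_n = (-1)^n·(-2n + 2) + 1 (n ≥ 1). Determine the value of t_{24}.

(-1)^24 = 1; -2n + 2 at n=24 is -46; so t_{24} = -45.

-45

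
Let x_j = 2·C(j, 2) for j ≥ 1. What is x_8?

56

C(8, 2) = 28, so x_8 = 56.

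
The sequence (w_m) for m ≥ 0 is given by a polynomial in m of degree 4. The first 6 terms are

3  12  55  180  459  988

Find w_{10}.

1st diffs: 9, 43, 125, 279, 529.
2nd diffs: 34, 82, 154, 250.
3rd diffs: 48, 72, 96.
4th diffs: 24, 24 (constant).
So w_m = m^4 + 2m^3 + 4m^2 + 2m + 3.
Evaluating at m = 10 gives w_{10} = 12423.

12423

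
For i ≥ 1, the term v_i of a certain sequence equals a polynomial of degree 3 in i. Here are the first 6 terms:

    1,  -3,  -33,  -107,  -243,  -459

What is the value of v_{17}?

1st diffs: -4, -30, -74, -136, -216.
2nd diffs: -26, -44, -62, -80.
3rd diffs: -18, -18, -18 (constant).
So v_i = -3i^3 + 5i^2 + 2i - 3.
Evaluating at i = 17 gives v_{17} = -13263.

-13263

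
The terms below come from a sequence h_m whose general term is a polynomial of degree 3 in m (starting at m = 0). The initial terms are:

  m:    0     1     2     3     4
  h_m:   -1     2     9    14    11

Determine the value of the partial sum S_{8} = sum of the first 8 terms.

1st diffs: 3, 7, 5, -3.
2nd diffs: 4, -2, -8.
3rd diffs: -6, -6 (constant).
Newton forward-difference form: h_m = -1 + 3·C(m,1) + 4·C(m,2) + (-6)·C(m,3).
Continuing: -6, -43, -106.
Summing m = 0..7 (8 terms) gives -120.

-120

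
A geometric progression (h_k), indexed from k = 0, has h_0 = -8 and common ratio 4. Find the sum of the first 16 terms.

h_k = (-8)·4^(k-0).
S = (-8)·(4^16 - 1)/(4 - 1) = (-8)·(4294967296 - 1)/(3) = -11453246120.

-11453246120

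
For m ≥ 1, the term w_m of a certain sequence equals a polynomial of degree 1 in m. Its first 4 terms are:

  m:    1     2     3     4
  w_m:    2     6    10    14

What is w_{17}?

66

1st diffs: 4, 4, 4 (constant).
So w_m = 4m - 2.
Evaluating at m = 17 gives w_{17} = 66.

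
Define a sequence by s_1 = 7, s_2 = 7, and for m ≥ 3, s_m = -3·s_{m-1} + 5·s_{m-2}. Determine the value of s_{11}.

420119

Iterate the recurrence:
s_3 = 14  s_4 = -7  s_5 = 91  s_6 = -308  s_7 = 1379  s_8 = -5677  s_9 = 23926  s_{10} = -100163  s_{11} = 420119.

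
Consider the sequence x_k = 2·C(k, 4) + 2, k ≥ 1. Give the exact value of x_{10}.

422

C(10, 4) = 210, so x_{10} = 422.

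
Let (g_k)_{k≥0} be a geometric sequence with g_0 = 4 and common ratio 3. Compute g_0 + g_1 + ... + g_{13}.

9565936

g_k = 4·3^(k-0).
S = 4·(3^14 - 1)/(3 - 1) = 4·(4782969 - 1)/(2) = 9565936.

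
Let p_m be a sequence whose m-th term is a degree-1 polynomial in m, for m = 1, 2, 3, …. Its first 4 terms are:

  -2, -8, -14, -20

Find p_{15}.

-86

1st diffs: -6, -6, -6 (constant).
So p_m = -6m + 4.
Evaluating at m = 15 gives p_{15} = -86.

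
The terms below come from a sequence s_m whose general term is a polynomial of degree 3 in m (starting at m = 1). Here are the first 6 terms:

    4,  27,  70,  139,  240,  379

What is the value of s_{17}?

1st diffs: 23, 43, 69, 101, 139.
2nd diffs: 20, 26, 32, 38.
3rd diffs: 6, 6, 6 (constant).
Newton forward-difference form: s_m = 4 + 23·C(m-1,1) + 20·C(m-1,2) + 6·C(m-1,3).
At m = 17: m-1 = 16, so s_{17} = 4 + 368 + 2400 + 3360 = 6132.

6132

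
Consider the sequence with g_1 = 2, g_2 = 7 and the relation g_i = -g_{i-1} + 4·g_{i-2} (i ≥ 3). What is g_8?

747

Compute successive terms:
g_3 = 1  g_4 = 27  g_5 = -23  g_6 = 131  g_7 = -223  g_8 = 747.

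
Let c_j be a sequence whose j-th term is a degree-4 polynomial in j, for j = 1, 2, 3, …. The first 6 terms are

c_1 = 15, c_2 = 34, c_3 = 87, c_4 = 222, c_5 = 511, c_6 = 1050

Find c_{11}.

1st diffs: 19, 53, 135, 289, 539.
2nd diffs: 34, 82, 154, 250.
3rd diffs: 48, 72, 96.
4th diffs: 24, 24 (constant).
So c_j = j^4 - 2j^3 + 4j^2 + 6j + 6.
Evaluating at j = 11 gives c_{11} = 12535.

12535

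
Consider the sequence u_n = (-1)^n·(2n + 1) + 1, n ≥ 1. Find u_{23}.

(-1)^23 = -1; 2n + 1 at n=23 is 47; so u_{23} = -46.

-46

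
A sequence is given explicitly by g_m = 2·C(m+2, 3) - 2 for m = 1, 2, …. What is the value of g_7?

C(9, 3) = 84, so g_7 = 166.

166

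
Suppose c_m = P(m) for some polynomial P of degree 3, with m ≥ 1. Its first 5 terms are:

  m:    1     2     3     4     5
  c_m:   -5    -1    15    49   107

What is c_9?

699

1st diffs: 4, 16, 34, 58.
2nd diffs: 12, 18, 24.
3rd diffs: 6, 6 (constant).
Newton forward-difference form: c_m = -5 + 4·C(m-1,1) + 12·C(m-1,2) + 6·C(m-1,3).
At m = 9: m-1 = 8, so c_9 = -5 + 32 + 336 + 336 = 699.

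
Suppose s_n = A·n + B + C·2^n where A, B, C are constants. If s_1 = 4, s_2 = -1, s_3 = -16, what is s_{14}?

At n = 1, 2, 3: A + B + 2C = 4; 2A + B + 4C = -1; 3A + B + 8C = -16.
Subtracting the first from the second: A + 2C = -5.
Subtracting the second from the third: A + 4C = -15.
Solving: C = -5, A = 5, then B = 9.
Therefore s_{14} = 70 + 9 + (-5)·16384 = -81841.

-81841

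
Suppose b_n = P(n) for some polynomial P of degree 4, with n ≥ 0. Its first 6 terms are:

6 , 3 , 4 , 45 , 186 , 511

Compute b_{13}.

1st diffs: -3, 1, 41, 141, 325.
2nd diffs: 4, 40, 100, 184.
3rd diffs: 36, 60, 84.
4th diffs: 24, 24 (constant).
Newton forward-difference form: b_n = 6 + (-3)·C(n,1) + 4·C(n,2) + 36·C(n,3) + 24·C(n,4).
At n = 13: n = 13, so b_{13} = 6 - 39 + 312 + 10296 + 17160 = 27735.

27735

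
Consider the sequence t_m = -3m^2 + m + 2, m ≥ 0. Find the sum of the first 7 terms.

Over m = 0..6: Σm = 21, Σm² = 91.
Total = (-3)·91 + (1)·21 + (2)·7 = -238.

-238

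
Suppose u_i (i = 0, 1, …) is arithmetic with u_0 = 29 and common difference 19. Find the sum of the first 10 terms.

u_i = 29 + (i - 0)·19.
u_9 = 200; S = 10·(29 + 200)/2 = 1145.

1145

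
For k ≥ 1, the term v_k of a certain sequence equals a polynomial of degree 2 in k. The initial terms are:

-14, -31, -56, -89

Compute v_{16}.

-1109

1st diffs: -17, -25, -33.
2nd diffs: -8, -8 (constant).
So v_k = -4k^2 - 5k - 5.
Evaluating at k = 16 gives v_{16} = -1109.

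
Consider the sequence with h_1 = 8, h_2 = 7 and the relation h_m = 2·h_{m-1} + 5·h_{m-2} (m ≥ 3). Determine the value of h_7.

6434

Compute successive terms:
h_3 = 54, h_4 = 143, h_5 = 556, h_6 = 1827, h_7 = 6434.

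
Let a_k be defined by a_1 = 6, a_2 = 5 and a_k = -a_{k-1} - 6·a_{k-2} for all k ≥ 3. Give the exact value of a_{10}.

-21229

a_3 = -41; a_4 = 11; a_5 = 235; a_6 = -301; a_7 = -1109; a_8 = 2915; a_9 = 3739; a_{10} = -21229.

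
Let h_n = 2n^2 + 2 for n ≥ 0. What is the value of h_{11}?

244

h_{11} = 2·11^2 + 2 = 244.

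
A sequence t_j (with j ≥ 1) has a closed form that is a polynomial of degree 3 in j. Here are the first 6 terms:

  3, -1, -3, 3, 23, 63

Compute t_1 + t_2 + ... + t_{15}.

8725

1st diffs: -4, -2, 6, 20, 40.
2nd diffs: 2, 8, 14, 20.
3rd diffs: 6, 6, 6 (constant).
Newton forward-difference form: t_j = 3 + (-4)·C(j-1,1) + 2·C(j-1,2) + 6·C(j-1,3).
Continuing: …, 129, 227, 363, 543, …, t_{15} = 2313.
Summing j = 1..15 (15 terms) gives 8725.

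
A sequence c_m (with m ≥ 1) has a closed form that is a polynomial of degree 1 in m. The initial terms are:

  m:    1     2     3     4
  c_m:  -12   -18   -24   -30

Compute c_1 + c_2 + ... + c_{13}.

1st diffs: -6, -6, -6 (constant).
So c_m = -6m - 6.
Continuing: …, -36, -42, -48, -54, …, c_{13} = -84.
Summing m = 1..13 (13 terms) gives -624.

-624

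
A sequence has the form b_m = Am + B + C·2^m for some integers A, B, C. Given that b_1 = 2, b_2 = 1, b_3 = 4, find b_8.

Plug in m = 1, 2, 3: A + B + 2C = 2; 2A + B + 4C = 1; 3A + B + 8C = 4.
Subtracting the first from the second: A + 2C = -1.
Subtracting the second from the third: A + 4C = 3.
Solving: C = 2, A = -5, then B = 3.
So b_m = -5·m + 3 + 2·2^m; at m=8 this is 475.

475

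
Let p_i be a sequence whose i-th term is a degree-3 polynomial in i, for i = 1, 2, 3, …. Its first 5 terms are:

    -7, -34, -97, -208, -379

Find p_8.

-1372

1st diffs: -27, -63, -111, -171.
2nd diffs: -36, -48, -60.
3rd diffs: -12, -12 (constant).
So p_i = -2i^3 - 6i^2 + 5i - 4.
Evaluating at i = 8 gives p_8 = -1372.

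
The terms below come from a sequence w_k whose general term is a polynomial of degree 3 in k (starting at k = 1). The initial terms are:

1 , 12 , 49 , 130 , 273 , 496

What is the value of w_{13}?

5809

1st diffs: 11, 37, 81, 143, 223.
2nd diffs: 26, 44, 62, 80.
3rd diffs: 18, 18, 18 (constant).
So w_k = 3k^3 - 5k^2 + 5k - 2.
Evaluating at k = 13 gives w_{13} = 5809.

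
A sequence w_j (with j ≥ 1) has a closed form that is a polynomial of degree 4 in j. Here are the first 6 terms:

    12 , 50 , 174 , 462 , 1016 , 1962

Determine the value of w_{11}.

18662

1st diffs: 38, 124, 288, 554, 946.
2nd diffs: 86, 164, 266, 392.
3rd diffs: 78, 102, 126.
4th diffs: 24, 24 (constant).
Newton forward-difference form: w_j = 12 + 38·C(j-1,1) + 86·C(j-1,2) + 78·C(j-1,3) + 24·C(j-1,4).
At j = 11: j-1 = 10, so w_{11} = 12 + 380 + 3870 + 9360 + 5040 = 18662.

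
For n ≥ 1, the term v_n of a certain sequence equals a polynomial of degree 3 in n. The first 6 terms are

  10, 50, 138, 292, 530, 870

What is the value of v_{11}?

4730

1st diffs: 40, 88, 154, 238, 340.
2nd diffs: 48, 66, 84, 102.
3rd diffs: 18, 18, 18 (constant).
Newton forward-difference form: v_n = 10 + 40·C(n-1,1) + 48·C(n-1,2) + 18·C(n-1,3).
At n = 11: n-1 = 10, so v_{11} = 10 + 400 + 2160 + 2160 = 4730.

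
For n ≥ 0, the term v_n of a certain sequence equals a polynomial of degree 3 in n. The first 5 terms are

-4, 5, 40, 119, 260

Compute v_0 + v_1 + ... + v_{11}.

15176

1st diffs: 9, 35, 79, 141.
2nd diffs: 26, 44, 62.
3rd diffs: 18, 18 (constant).
Newton forward-difference form: v_n = -4 + 9·C(n,1) + 26·C(n,2) + 18·C(n,3).
Continuing: …, 481, 800, 1235, 1804, …, v_{11} = 4495.
Summing n = 0..11 (12 terms) gives 15176.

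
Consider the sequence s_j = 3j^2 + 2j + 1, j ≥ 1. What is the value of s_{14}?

s_{14} = 3·14^2 + 2·14 + 1 = 617.

617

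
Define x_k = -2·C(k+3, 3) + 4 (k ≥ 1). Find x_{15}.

-1628

C(18, 3) = 816, so x_{15} = -1628.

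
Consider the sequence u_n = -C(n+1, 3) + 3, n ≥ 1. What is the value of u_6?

-32

C(7, 3) = 35, so u_6 = -32.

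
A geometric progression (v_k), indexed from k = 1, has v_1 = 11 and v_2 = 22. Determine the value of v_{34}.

94489280512

Common ratio r = 2.
v_k = 11·2^(k-1).
v_{34} = 11·2^33 = 94489280512.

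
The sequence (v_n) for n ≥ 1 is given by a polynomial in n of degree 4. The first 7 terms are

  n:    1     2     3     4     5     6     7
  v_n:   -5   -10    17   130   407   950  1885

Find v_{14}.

1st diffs: -5, 27, 113, 277, 543, 935.
2nd diffs: 32, 86, 164, 266, 392.
3rd diffs: 54, 78, 102, 126.
4th diffs: 24, 24, 24 (constant).
Newton forward-difference form: v_n = -5 + (-5)·C(n-1,1) + 32·C(n-1,2) + 54·C(n-1,3) + 24·C(n-1,4).
At n = 14: n-1 = 13, so v_{14} = -5 - 65 + 2496 + 15444 + 17160 = 35030.

35030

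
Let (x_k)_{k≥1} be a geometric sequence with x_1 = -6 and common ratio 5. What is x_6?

x_k = (-6)·5^(k-1).
x_6 = (-6)·5^5 = -18750.

-18750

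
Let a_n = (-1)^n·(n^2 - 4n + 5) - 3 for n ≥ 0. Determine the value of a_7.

-29

(-1)^7 = -1; n^2 - 4n + 5 at n=7 is 26; so a_7 = -29.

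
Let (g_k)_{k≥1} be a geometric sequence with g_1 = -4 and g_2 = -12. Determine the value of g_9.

-26244

Common ratio r = 3.
g_k = (-4)·3^(k-1).
g_9 = (-4)·3^8 = -26244.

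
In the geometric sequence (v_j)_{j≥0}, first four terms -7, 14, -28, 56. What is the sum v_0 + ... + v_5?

147

Common ratio r = -2.
v_j = (-7)·(-2)^(j-0).
S = (-7)·((-2)^6 - 1)/(-2 - 1) = (-7)·(64 - 1)/(-3) = 147.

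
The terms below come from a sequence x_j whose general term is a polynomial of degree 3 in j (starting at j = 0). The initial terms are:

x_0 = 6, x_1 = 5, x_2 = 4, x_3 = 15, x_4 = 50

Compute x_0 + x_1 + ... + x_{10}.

1st diffs: -1, -1, 11, 35.
2nd diffs: 0, 12, 24.
3rd diffs: 12, 12 (constant).
Newton forward-difference form: x_j = 6 + (-1)·C(j,1) + 12·C(j,3).
Continuing: …, 121, 240, 419, 670, …, x_{10} = 1436.
Summing j = 0..10 (11 terms) gives 3971.

3971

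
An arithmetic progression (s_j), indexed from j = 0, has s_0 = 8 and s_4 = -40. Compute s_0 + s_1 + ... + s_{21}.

Common difference d = (-40 - 8) / (4 - 0) = -12.
s_j = 8 + (j - 0)·(-12).
s_{21} = -244; S = 22·(8 + (-244))/2 = -2596.

-2596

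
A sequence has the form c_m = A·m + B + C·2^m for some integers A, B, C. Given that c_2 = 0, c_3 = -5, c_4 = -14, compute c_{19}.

At m = 2, 3, 4: 2A + B + 4C = 0; 3A + B + 8C = -5; 4A + B + 16C = -14.
Subtracting the first from the second: A + 4C = -5.
Subtracting the second from the third: A + 8C = -9.
Solving: C = -1, A = -1, then B = 6.
Therefore c_{19} = -19 + 6 + (-1)·524288 = -524301.

-524301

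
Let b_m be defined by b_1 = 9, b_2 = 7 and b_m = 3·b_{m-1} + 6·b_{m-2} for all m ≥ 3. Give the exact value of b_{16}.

13742235387

Applying the relation repeatedly:
b_3 = 75; b_4 = 267; b_5 = 1251; …; b_{13} = 164412099; b_{14} = 718854507; b_{15} = 3143036115; b_{16} = 13742235387.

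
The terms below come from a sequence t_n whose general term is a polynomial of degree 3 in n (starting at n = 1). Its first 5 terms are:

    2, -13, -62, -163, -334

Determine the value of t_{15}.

1st diffs: -15, -49, -101, -171.
2nd diffs: -34, -52, -70.
3rd diffs: -18, -18 (constant).
Newton forward-difference form: t_n = 2 + (-15)·C(n-1,1) + (-34)·C(n-1,2) + (-18)·C(n-1,3).
At n = 15: n-1 = 14, so t_{15} = 2 - 210 - 3094 - 6552 = -9854.

-9854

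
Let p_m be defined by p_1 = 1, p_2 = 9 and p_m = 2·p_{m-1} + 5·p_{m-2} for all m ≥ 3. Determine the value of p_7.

3583

p_3 = 23  p_4 = 91  p_5 = 297  p_6 = 1049  p_7 = 3583.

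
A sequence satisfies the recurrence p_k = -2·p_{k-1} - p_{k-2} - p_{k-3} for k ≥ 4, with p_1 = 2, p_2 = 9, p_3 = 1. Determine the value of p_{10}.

Compute successive terms:
p_4 = -13, p_5 = 16, p_6 = -20, p_7 = 37, p_8 = -70, p_9 = 123, p_{10} = -213.

-213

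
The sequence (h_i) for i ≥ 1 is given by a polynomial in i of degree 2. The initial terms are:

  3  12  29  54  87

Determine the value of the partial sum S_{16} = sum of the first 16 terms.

1st diffs: 9, 17, 25, 33.
2nd diffs: 8, 8, 8 (constant).
Newton forward-difference form: h_i = 3 + 9·C(i-1,1) + 8·C(i-1,2).
Continuing: …, 128, 177, 234, 299, …, h_{16} = 978.
Summing i = 1..16 (16 terms) gives 5608.

5608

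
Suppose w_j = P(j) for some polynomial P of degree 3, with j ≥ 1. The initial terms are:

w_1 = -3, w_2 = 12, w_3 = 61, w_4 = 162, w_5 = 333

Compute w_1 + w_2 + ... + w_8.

3560

1st diffs: 15, 49, 101, 171.
2nd diffs: 34, 52, 70.
3rd diffs: 18, 18 (constant).
Newton forward-difference form: w_j = -3 + 15·C(j-1,1) + 34·C(j-1,2) + 18·C(j-1,3).
Continuing: 592, 957, 1446.
Summing j = 1..8 (8 terms) gives 3560.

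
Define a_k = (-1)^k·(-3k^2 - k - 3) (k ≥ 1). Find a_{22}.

-1477

(-1)^22 = 1; -3k^2 - k - 3 at k=22 is -1477; so a_{22} = -1477.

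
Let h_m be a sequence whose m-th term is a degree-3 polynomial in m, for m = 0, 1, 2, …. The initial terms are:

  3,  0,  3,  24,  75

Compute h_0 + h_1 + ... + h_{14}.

18840

1st diffs: -3, 3, 21, 51.
2nd diffs: 6, 18, 30.
3rd diffs: 12, 12 (constant).
Newton forward-difference form: h_m = 3 + (-3)·C(m,1) + 6·C(m,2) + 12·C(m,3).
Continuing: …, 168, 315, 528, 819, …, h_{14} = 4875.
Summing m = 0..14 (15 terms) gives 18840.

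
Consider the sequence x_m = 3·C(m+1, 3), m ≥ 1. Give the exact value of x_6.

C(7, 3) = 35, so x_6 = 105.

105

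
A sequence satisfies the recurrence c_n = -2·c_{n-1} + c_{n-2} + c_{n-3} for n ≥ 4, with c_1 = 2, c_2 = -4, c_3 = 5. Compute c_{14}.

Applying the relation repeatedly:
c_4 = -12, c_5 = 25, c_6 = -57, …, c_{11} = 3242, c_{12} = -7285, c_{13} = 16369, c_{14} = -36781.

-36781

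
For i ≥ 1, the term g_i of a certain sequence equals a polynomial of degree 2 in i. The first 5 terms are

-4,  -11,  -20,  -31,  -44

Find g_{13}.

-220

1st diffs: -7, -9, -11, -13.
2nd diffs: -2, -2, -2 (constant).
Newton forward-difference form: g_i = -4 + (-7)·C(i-1,1) + (-2)·C(i-1,2).
At i = 13: i-1 = 12, so g_{13} = -4 - 84 - 132 = -220.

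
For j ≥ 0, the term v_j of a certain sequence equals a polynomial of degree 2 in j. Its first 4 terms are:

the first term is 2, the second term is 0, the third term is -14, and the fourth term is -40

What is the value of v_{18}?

-1870

1st diffs: -2, -14, -26.
2nd diffs: -12, -12 (constant).
Newton forward-difference form: v_j = 2 + (-2)·C(j,1) + (-12)·C(j,2).
At j = 18: j = 18, so v_{18} = 2 - 36 - 1836 = -1870.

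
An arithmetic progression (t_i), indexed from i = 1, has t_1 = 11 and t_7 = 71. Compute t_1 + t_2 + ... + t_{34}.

Common difference d = (71 - 11) / (7 - 1) = 10.
t_i = 11 + (i - 1)·10.
t_{34} = 341; S = 34·(11 + 341)/2 = 5984.

5984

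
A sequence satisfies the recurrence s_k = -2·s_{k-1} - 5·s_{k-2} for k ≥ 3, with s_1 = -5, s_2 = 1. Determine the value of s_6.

281

Iterate the recurrence:
s_3 = 23; s_4 = -51; s_5 = -13; s_6 = 281.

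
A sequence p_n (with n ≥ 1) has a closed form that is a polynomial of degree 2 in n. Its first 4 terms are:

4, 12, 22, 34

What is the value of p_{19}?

1st diffs: 8, 10, 12.
2nd diffs: 2, 2 (constant).
So p_n = n^2 + 5n - 2.
Evaluating at n = 19 gives p_{19} = 454.

454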